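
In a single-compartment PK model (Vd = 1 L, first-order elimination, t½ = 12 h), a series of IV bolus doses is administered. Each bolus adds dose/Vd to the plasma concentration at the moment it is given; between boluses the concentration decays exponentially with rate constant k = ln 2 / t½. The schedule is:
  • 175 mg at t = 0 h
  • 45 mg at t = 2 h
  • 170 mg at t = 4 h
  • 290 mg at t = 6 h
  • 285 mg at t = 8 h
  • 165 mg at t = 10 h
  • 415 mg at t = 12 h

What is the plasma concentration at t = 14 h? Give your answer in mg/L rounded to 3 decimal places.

1080.760 mg/L

k = ln 2 / 12 = 0.05776 per h
Dose 1 (175 mg at t=0 h): 175·exp(−0.05776·14) = 77.954 mg/L
Dose 2 (45 mg at t=2 h): 45·exp(−0.05776·12) = 22.500 mg/L
Dose 3 (170 mg at t=4 h): 170·exp(−0.05776·10) = 95.409 mg/L
Dose 4 (290 mg at t=6 h): 290·exp(−0.05776·8) = 182.689 mg/L
Dose 5 (285 mg at t=8 h): 285·exp(−0.05776·6) = 201.525 mg/L
Dose 6 (165 mg at t=10 h): 165·exp(−0.05776·4) = 130.961 mg/L
Dose 7 (415 mg at t=12 h): 415·exp(−0.05776·2) = 369.723 mg/L
C(14) = 77.954 + 22.500 + 95.409 + 182.689 + 201.525 + 130.961 + 369.723 = 1080.760 mg/L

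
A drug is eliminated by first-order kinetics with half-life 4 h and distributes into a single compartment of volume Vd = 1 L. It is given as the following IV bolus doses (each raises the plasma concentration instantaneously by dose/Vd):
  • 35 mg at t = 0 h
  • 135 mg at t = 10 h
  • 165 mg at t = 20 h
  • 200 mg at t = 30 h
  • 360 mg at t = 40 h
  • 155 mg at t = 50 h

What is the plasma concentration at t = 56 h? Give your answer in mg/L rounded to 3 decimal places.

79.881 mg/L

k = ln 2 / 4 = 0.17329 per h
Dose 1 (35 mg at t=0 h): 35·exp(−0.17329·56) = 0.002 mg/L
Dose 2 (135 mg at t=10 h): 135·exp(−0.17329·46) = 0.047 mg/L
Dose 3 (165 mg at t=20 h): 165·exp(−0.17329·36) = 0.322 mg/L
Dose 4 (200 mg at t=30 h): 200·exp(−0.17329·26) = 2.210 mg/L
Dose 5 (360 mg at t=40 h): 360·exp(−0.17329·16) = 22.500 mg/L
Dose 6 (155 mg at t=50 h): 155·exp(−0.17329·6) = 54.801 mg/L
C(56) = 0.002 + 0.047 + 0.322 + 2.210 + 22.500 + 54.801 = 79.881 mg/L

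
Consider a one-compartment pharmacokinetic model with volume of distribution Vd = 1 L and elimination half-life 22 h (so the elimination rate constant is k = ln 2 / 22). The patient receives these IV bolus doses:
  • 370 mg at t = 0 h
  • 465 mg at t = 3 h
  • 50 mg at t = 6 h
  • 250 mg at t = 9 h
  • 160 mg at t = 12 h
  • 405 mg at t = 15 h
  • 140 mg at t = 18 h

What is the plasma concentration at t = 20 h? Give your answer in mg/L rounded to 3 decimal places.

1279.918 mg/L

k = ln 2 / 22 = 0.03151 per h
Dose 1 (370 mg at t=0 h): 370·exp(−0.03151·20) = 197.033 mg/L
Dose 2 (465 mg at t=3 h): 465·exp(−0.03151·17) = 272.169 mg/L
Dose 3 (50 mg at t=6 h): 50·exp(−0.03151·14) = 32.167 mg/L
Dose 4 (250 mg at t=9 h): 250·exp(−0.03151·11) = 176.777 mg/L
Dose 5 (160 mg at t=12 h): 160·exp(−0.03151·8) = 124.353 mg/L
Dose 6 (405 mg at t=15 h): 405·exp(−0.03151·5) = 345.971 mg/L
Dose 7 (140 mg at t=18 h): 140·exp(−0.03151·2) = 131.450 mg/L
C(20) = 197.033 + 272.169 + 32.167 + 176.777 + 124.353 + 345.971 + 131.450 = 1279.918 mg/L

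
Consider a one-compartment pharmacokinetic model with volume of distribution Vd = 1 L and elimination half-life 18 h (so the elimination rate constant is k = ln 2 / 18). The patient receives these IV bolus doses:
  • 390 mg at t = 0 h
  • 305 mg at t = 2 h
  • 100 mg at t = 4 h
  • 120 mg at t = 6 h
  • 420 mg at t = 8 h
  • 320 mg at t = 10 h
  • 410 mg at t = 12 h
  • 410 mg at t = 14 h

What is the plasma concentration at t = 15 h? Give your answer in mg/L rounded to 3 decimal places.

k = ln 2 / 18 = 0.03851 per h
Dose 1 (390 mg at t=0 h): 390·exp(−0.03851·15) = 218.880 mg/L
Dose 2 (305 mg at t=2 h): 305·exp(−0.03851·13) = 184.880 mg/L
Dose 3 (100 mg at t=4 h): 100·exp(−0.03851·11) = 65.469 mg/L
Dose 4 (120 mg at t=6 h): 120·exp(−0.03851·9) = 84.853 mg/L
Dose 5 (420 mg at t=8 h): 420·exp(−0.03851·7) = 320.761 mg/L
Dose 6 (320 mg at t=10 h): 320·exp(−0.03851·5) = 263.955 mg/L
Dose 7 (410 mg at t=12 h): 410·exp(−0.03851·3) = 365.268 mg/L
Dose 8 (410 mg at t=14 h): 410·exp(−0.03851·1) = 394.512 mg/L
C(15) = 218.880 + 184.880 + 65.469 + 84.853 + 320.761 + 263.955 + 365.268 + 394.512 = 1898.579 mg/L

1898.579 mg/L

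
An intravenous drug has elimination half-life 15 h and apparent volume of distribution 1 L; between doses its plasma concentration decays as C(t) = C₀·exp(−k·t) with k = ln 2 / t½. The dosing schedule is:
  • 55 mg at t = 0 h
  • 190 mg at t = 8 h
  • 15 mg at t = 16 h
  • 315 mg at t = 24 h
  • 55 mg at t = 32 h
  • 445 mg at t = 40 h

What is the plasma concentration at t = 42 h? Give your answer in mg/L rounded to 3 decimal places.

k = ln 2 / 15 = 0.04621 per h
Dose 1 (55 mg at t=0 h): 55·exp(−0.04621·42) = 7.897 mg/L
Dose 2 (190 mg at t=8 h): 190·exp(−0.04621·34) = 39.484 mg/L
Dose 3 (15 mg at t=16 h): 15·exp(−0.04621·26) = 4.511 mg/L
Dose 4 (315 mg at t=24 h): 315·exp(−0.04621·18) = 137.112 mg/L
Dose 5 (55 mg at t=32 h): 55·exp(−0.04621·10) = 34.648 mg/L
Dose 6 (445 mg at t=40 h): 445·exp(−0.04621·2) = 405.717 mg/L
C(42) = 7.897 + 39.484 + 4.511 + 137.112 + 34.648 + 405.717 = 629.368 mg/L

629.368 mg/L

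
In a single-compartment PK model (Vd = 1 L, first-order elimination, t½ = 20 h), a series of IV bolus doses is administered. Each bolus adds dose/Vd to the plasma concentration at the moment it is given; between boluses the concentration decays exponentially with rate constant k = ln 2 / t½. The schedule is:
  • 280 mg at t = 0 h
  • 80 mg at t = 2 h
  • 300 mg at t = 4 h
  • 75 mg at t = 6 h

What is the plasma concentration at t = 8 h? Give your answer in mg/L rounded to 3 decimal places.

608.323 mg/L

k = ln 2 / 20 = 0.03466 per h
Dose 1 (280 mg at t=0 h): 280·exp(−0.03466·8) = 212.200 mg/L
Dose 2 (80 mg at t=2 h): 80·exp(−0.03466·6) = 64.980 mg/L
Dose 3 (300 mg at t=4 h): 300·exp(−0.03466·4) = 261.165 mg/L
Dose 4 (75 mg at t=6 h): 75·exp(−0.03466·2) = 69.977 mg/L
C(8) = 212.200 + 64.980 + 261.165 + 69.977 = 608.323 mg/L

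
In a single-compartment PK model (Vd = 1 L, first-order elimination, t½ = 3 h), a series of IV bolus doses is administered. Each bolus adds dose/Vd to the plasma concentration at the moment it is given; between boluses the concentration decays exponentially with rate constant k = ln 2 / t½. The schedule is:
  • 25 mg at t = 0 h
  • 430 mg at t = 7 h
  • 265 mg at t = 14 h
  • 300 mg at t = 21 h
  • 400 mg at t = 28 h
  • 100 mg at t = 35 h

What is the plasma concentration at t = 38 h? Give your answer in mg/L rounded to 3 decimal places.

k = ln 2 / 3 = 0.23105 per h
Dose 1 (25 mg at t=0 h): 25·exp(−0.23105·38) = 0.004 mg/L
Dose 2 (430 mg at t=7 h): 430·exp(−0.23105·31) = 0.333 mg/L
Dose 3 (265 mg at t=14 h): 265·exp(−0.23105·24) = 1.035 mg/L
Dose 4 (300 mg at t=21 h): 300·exp(−0.23105·17) = 5.906 mg/L
Dose 5 (400 mg at t=28 h): 400·exp(−0.23105·10) = 39.685 mg/L
Dose 6 (100 mg at t=35 h): 100·exp(−0.23105·3) = 50.000 mg/L
C(38) = 0.004 + 0.333 + 1.035 + 5.906 + 39.685 + 50.000 = 96.963 mg/L

96.963 mg/L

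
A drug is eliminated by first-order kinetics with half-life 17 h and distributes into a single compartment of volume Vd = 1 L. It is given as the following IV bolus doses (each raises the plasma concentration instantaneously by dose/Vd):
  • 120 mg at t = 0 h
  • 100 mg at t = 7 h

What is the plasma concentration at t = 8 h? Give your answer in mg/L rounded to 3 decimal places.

k = ln 2 / 17 = 0.04077 per h
Dose 1 (120 mg at t=0 h): 120·exp(−0.04077·8) = 86.600 mg/L
Dose 2 (100 mg at t=7 h): 100·exp(−0.04077·1) = 96.005 mg/L
C(8) = 86.600 + 96.005 = 182.605 mg/L

182.605 mg/L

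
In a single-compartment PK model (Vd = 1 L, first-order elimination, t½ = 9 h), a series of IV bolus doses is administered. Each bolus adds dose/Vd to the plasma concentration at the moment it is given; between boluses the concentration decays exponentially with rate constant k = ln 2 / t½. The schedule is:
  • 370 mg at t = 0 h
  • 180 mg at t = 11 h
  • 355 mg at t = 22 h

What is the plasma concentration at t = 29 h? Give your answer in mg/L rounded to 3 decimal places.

291.706 mg/L

k = ln 2 / 9 = 0.07702 per h
Dose 1 (370 mg at t=0 h): 370·exp(−0.07702·29) = 39.648 mg/L
Dose 2 (180 mg at t=11 h): 180·exp(−0.07702·18) = 45.000 mg/L
Dose 3 (355 mg at t=22 h): 355·exp(−0.07702·7) = 207.059 mg/L
C(29) = 39.648 + 45.000 + 207.059 = 291.706 mg/L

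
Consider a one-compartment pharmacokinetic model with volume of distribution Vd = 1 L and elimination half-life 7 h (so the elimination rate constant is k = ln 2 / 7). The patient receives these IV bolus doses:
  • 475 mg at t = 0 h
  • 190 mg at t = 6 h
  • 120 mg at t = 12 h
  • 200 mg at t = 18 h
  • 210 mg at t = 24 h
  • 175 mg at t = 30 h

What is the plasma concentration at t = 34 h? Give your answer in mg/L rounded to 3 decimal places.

278.647 mg/L

k = ln 2 / 7 = 0.09902 per h
Dose 1 (475 mg at t=0 h): 475·exp(−0.09902·34) = 16.389 mg/L
Dose 2 (190 mg at t=6 h): 190·exp(−0.09902·28) = 11.875 mg/L
Dose 3 (120 mg at t=12 h): 120·exp(−0.09902·22) = 13.586 mg/L
Dose 4 (200 mg at t=18 h): 200·exp(−0.09902·16) = 41.017 mg/L
Dose 5 (210 mg at t=24 h): 210·exp(−0.09902·10) = 78.015 mg/L
Dose 6 (175 mg at t=30 h): 175·exp(−0.09902·4) = 117.766 mg/L
C(34) = 16.389 + 11.875 + 13.586 + 41.017 + 78.015 + 117.766 = 278.647 mg/L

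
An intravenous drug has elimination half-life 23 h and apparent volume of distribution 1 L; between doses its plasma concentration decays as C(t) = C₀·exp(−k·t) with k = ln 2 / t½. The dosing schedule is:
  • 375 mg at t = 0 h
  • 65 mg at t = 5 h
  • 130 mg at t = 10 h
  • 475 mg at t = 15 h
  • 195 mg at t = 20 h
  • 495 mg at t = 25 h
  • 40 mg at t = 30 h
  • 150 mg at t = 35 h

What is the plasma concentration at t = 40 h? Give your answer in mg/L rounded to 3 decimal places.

k = ln 2 / 23 = 0.03014 per h
Dose 1 (375 mg at t=0 h): 375·exp(−0.03014·40) = 112.331 mg/L
Dose 2 (65 mg at t=5 h): 65·exp(−0.03014·35) = 22.637 mg/L
Dose 3 (130 mg at t=10 h): 130·exp(−0.03014·30) = 52.638 mg/L
Dose 4 (475 mg at t=15 h): 475·exp(−0.03014·25) = 223.608 mg/L
Dose 5 (195 mg at t=20 h): 195·exp(−0.03014·20) = 106.726 mg/L
Dose 6 (495 mg at t=25 h): 495·exp(−0.03014·15) = 314.979 mg/L
Dose 7 (40 mg at t=30 h): 40·exp(−0.03014·10) = 29.592 mg/L
Dose 8 (150 mg at t=35 h): 150·exp(−0.03014·5) = 129.018 mg/L
C(40) = 112.331 + 22.637 + 52.638 + 223.608 + 106.726 + 314.979 + 29.592 + 129.018 = 991.529 mg/L

991.529 mg/L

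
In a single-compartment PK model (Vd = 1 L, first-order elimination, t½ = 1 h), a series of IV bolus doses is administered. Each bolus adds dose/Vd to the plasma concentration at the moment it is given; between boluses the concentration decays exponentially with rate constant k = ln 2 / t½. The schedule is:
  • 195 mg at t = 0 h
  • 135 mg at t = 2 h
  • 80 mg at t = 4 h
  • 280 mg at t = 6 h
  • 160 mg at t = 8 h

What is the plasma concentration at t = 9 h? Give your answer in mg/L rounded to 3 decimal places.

118.936 mg/L

k = ln 2 / 1 = 0.69315 per h
Dose 1 (195 mg at t=0 h): 195·exp(−0.69315·9) = 0.381 mg/L
Dose 2 (135 mg at t=2 h): 135·exp(−0.69315·7) = 1.055 mg/L
Dose 3 (80 mg at t=4 h): 80·exp(−0.69315·5) = 2.500 mg/L
Dose 4 (280 mg at t=6 h): 280·exp(−0.69315·3) = 35.000 mg/L
Dose 5 (160 mg at t=8 h): 160·exp(−0.69315·1) = 80.000 mg/L
C(9) = 0.381 + 1.055 + 2.500 + 35.000 + 80.000 = 118.936 mg/L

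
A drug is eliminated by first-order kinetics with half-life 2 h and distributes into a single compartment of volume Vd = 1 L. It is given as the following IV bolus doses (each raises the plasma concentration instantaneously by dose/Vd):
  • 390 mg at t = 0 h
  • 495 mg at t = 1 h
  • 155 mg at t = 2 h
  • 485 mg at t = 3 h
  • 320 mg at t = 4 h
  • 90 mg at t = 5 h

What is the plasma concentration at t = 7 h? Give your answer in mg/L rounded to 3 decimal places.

k = ln 2 / 2 = 0.34657 per h
Dose 1 (390 mg at t=0 h): 390·exp(−0.34657·7) = 34.471 mg/L
Dose 2 (495 mg at t=1 h): 495·exp(−0.34657·6) = 61.875 mg/L
Dose 3 (155 mg at t=2 h): 155·exp(−0.34657·5) = 27.400 mg/L
Dose 4 (485 mg at t=3 h): 485·exp(−0.34657·4) = 121.250 mg/L
Dose 5 (320 mg at t=4 h): 320·exp(−0.34657·3) = 113.137 mg/L
Dose 6 (90 mg at t=5 h): 90·exp(−0.34657·2) = 45.000 mg/L
C(7) = 34.471 + 61.875 + 27.400 + 121.250 + 113.137 + 45.000 = 403.134 mg/L

403.134 mg/L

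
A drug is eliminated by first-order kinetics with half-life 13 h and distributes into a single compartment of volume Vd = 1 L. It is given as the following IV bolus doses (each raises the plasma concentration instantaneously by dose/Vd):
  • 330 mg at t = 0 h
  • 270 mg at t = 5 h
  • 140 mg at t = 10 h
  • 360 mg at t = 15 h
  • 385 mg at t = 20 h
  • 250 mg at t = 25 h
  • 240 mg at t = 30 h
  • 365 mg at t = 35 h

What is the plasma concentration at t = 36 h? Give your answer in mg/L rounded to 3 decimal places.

1076.055 mg/L

k = ln 2 / 13 = 0.05332 per h
Dose 1 (330 mg at t=0 h): 330·exp(−0.05332·36) = 48.405 mg/L
Dose 2 (270 mg at t=5 h): 270·exp(−0.05332·31) = 51.704 mg/L
Dose 3 (140 mg at t=10 h): 140·exp(−0.05332·26) = 35.000 mg/L
Dose 4 (360 mg at t=15 h): 360·exp(−0.05332·21) = 117.496 mg/L
Dose 5 (385 mg at t=20 h): 385·exp(−0.05332·16) = 164.045 mg/L
Dose 6 (250 mg at t=25 h): 250·exp(−0.05332·11) = 139.066 mg/L
Dose 7 (240 mg at t=30 h): 240·exp(−0.05332·6) = 174.291 mg/L
Dose 8 (365 mg at t=35 h): 365·exp(−0.05332·1) = 346.048 mg/L
C(36) = 48.405 + 51.704 + 35.000 + 117.496 + 164.045 + 139.066 + 174.291 + 346.048 = 1076.055 mg/L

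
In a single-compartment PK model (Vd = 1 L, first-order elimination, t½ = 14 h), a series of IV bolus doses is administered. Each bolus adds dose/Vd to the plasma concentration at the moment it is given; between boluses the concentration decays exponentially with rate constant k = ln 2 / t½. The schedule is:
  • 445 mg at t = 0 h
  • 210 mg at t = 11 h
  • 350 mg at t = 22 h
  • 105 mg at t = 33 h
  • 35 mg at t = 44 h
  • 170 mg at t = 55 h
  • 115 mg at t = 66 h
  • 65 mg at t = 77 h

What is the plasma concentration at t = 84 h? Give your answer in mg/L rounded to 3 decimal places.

175.677 mg/L

k = ln 2 / 14 = 0.04951 per h
Dose 1 (445 mg at t=0 h): 445·exp(−0.04951·84) = 6.953 mg/L
Dose 2 (210 mg at t=11 h): 210·exp(−0.04951·73) = 5.657 mg/L
Dose 3 (350 mg at t=22 h): 350·exp(−0.04951·62) = 16.253 mg/L
Dose 4 (105 mg at t=33 h): 105·exp(−0.04951·51) = 8.406 mg/L
Dose 5 (35 mg at t=44 h): 35·exp(−0.04951·40) = 4.830 mg/L
Dose 6 (170 mg at t=55 h): 170·exp(−0.04951·29) = 40.447 mg/L
Dose 7 (115 mg at t=66 h): 115·exp(−0.04951·18) = 47.169 mg/L
Dose 8 (65 mg at t=77 h): 65·exp(−0.04951·7) = 45.962 mg/L
C(84) = 6.953 + 5.657 + 16.253 + 8.406 + 4.830 + 40.447 + 47.169 + 45.962 = 175.677 mg/L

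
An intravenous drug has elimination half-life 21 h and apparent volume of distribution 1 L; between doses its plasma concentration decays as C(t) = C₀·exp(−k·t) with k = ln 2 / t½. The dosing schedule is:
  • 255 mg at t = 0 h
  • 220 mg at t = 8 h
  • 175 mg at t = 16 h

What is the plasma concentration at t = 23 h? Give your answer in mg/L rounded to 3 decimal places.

392.344 mg/L

k = ln 2 / 21 = 0.03301 per h
Dose 1 (255 mg at t=0 h): 255·exp(−0.03301·23) = 119.355 mg/L
Dose 2 (220 mg at t=8 h): 220·exp(−0.03301·15) = 134.092 mg/L
Dose 3 (175 mg at t=16 h): 175·exp(−0.03301·7) = 138.898 mg/L
C(23) = 119.355 + 134.092 + 138.898 = 392.344 mg/L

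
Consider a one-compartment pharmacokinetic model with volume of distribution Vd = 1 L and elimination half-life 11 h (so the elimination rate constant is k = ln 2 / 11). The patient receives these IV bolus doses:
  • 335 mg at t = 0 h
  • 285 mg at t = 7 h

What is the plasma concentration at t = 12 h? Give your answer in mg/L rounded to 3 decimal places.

365.247 mg/L

k = ln 2 / 11 = 0.06301 per h
Dose 1 (335 mg at t=0 h): 335·exp(−0.06301·12) = 157.271 mg/L
Dose 2 (285 mg at t=7 h): 285·exp(−0.06301·5) = 207.976 mg/L
C(12) = 157.271 + 207.976 = 365.247 mg/L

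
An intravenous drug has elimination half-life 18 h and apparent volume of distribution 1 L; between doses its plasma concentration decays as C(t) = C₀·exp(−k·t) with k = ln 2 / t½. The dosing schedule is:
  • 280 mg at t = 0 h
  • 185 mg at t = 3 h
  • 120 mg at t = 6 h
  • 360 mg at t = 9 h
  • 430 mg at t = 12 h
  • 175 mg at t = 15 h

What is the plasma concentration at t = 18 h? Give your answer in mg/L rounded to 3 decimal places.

k = ln 2 / 18 = 0.03851 per h
Dose 1 (280 mg at t=0 h): 280·exp(−0.03851·18) = 140.000 mg/L
Dose 2 (185 mg at t=3 h): 185·exp(−0.03851·15) = 103.828 mg/L
Dose 3 (120 mg at t=6 h): 120·exp(−0.03851·12) = 75.595 mg/L
Dose 4 (360 mg at t=9 h): 360·exp(−0.03851·9) = 254.558 mg/L
Dose 5 (430 mg at t=12 h): 430·exp(−0.03851·6) = 341.291 mg/L
Dose 6 (175 mg at t=15 h): 175·exp(−0.03851·3) = 155.907 mg/L
C(18) = 140.000 + 103.828 + 75.595 + 254.558 + 341.291 + 155.907 = 1071.180 mg/L

1071.180 mg/L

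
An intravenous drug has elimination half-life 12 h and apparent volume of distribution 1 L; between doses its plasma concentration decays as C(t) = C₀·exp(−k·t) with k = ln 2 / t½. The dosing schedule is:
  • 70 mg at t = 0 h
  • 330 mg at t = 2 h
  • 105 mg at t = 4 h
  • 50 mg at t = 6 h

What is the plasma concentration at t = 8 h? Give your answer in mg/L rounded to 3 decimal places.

405.326 mg/L

k = ln 2 / 12 = 0.05776 per h
Dose 1 (70 mg at t=0 h): 70·exp(−0.05776·8) = 44.097 mg/L
Dose 2 (330 mg at t=2 h): 330·exp(−0.05776·6) = 233.345 mg/L
Dose 3 (105 mg at t=4 h): 105·exp(−0.05776·4) = 83.339 mg/L
Dose 4 (50 mg at t=6 h): 50·exp(−0.05776·2) = 44.545 mg/L
C(8) = 44.097 + 233.345 + 83.339 + 44.545 = 405.326 mg/L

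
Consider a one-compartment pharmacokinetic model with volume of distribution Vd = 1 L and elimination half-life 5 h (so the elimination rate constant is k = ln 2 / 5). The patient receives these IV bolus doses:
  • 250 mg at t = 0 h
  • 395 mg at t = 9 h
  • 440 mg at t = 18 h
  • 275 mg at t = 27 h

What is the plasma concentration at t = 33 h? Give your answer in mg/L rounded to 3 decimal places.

k = ln 2 / 5 = 0.13863 per h
Dose 1 (250 mg at t=0 h): 250·exp(−0.13863·33) = 2.577 mg/L
Dose 2 (395 mg at t=9 h): 395·exp(−0.13863·24) = 14.179 mg/L
Dose 3 (440 mg at t=18 h): 440·exp(−0.13863·15) = 55.000 mg/L
Dose 4 (275 mg at t=27 h): 275·exp(−0.13863·6) = 119.701 mg/L
C(33) = 2.577 + 14.179 + 55.000 + 119.701 = 191.457 mg/L

191.457 mg/L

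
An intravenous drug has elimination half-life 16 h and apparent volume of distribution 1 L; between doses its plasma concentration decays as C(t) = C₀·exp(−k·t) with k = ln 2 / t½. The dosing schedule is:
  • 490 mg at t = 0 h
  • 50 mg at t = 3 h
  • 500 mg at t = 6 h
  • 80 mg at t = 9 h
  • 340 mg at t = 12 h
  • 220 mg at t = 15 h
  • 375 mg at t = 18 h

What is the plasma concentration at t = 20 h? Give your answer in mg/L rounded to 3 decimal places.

1313.708 mg/L

k = ln 2 / 16 = 0.04332 per h
Dose 1 (490 mg at t=0 h): 490·exp(−0.04332·20) = 206.020 mg/L
Dose 2 (50 mg at t=3 h): 50·exp(−0.04332·17) = 23.940 mg/L
Dose 3 (500 mg at t=6 h): 500·exp(−0.04332·14) = 272.627 mg/L
Dose 4 (80 mg at t=9 h): 80·exp(−0.04332·11) = 49.674 mg/L
Dose 5 (340 mg at t=12 h): 340·exp(−0.04332·8) = 240.416 mg/L
Dose 6 (220 mg at t=15 h): 220·exp(−0.04332·5) = 177.154 mg/L
Dose 7 (375 mg at t=18 h): 375·exp(−0.04332·2) = 343.877 mg/L
C(20) = 206.020 + 23.940 + 272.627 + 49.674 + 240.416 + 177.154 + 343.877 = 1313.708 mg/L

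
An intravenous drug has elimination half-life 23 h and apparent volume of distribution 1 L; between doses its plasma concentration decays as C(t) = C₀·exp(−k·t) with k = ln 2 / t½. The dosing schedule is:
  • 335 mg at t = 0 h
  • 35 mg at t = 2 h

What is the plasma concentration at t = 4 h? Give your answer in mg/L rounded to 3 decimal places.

329.909 mg/L

k = ln 2 / 23 = 0.03014 per h
Dose 1 (335 mg at t=0 h): 335·exp(−0.03014·4) = 296.956 mg/L
Dose 2 (35 mg at t=2 h): 35·exp(−0.03014·2) = 32.953 mg/L
C(4) = 296.956 + 32.953 = 329.909 mg/L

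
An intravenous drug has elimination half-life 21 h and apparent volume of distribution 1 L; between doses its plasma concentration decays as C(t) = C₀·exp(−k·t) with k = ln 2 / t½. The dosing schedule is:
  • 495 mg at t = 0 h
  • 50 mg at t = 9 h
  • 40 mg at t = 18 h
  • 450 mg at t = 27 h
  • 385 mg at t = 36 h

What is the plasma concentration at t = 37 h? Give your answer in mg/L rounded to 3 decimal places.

k = ln 2 / 21 = 0.03301 per h
Dose 1 (495 mg at t=0 h): 495·exp(−0.03301·37) = 145.955 mg/L
Dose 2 (50 mg at t=9 h): 50·exp(−0.03301·28) = 19.843 mg/L
Dose 3 (40 mg at t=18 h): 40·exp(−0.03301·19) = 21.365 mg/L
Dose 4 (450 mg at t=27 h): 450·exp(−0.03301·10) = 323.493 mg/L
Dose 5 (385 mg at t=36 h): 385·exp(−0.03301·1) = 372.500 mg/L
C(37) = 145.955 + 19.843 + 21.365 + 323.493 + 372.500 = 883.155 mg/L

883.155 mg/L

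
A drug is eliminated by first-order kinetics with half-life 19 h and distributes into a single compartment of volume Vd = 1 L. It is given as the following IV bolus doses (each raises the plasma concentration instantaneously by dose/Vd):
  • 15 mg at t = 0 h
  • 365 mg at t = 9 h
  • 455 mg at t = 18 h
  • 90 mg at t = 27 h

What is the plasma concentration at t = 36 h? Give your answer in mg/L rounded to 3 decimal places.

k = ln 2 / 19 = 0.03648 per h
Dose 1 (15 mg at t=0 h): 15·exp(−0.03648·36) = 4.034 mg/L
Dose 2 (365 mg at t=9 h): 365·exp(−0.03648·27) = 136.306 mg/L
Dose 3 (455 mg at t=18 h): 455·exp(−0.03648·18) = 235.953 mg/L
Dose 4 (90 mg at t=27 h): 90·exp(−0.03648·9) = 64.811 mg/L
C(36) = 4.034 + 136.306 + 235.953 + 64.811 = 441.103 mg/L

441.103 mg/L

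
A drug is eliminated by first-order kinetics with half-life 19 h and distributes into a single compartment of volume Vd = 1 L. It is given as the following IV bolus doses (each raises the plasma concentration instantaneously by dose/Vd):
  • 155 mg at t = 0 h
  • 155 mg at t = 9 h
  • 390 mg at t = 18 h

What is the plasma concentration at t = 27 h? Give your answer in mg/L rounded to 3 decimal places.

k = ln 2 / 19 = 0.03648 per h
Dose 1 (155 mg at t=0 h): 155·exp(−0.03648·27) = 57.883 mg/L
Dose 2 (155 mg at t=9 h): 155·exp(−0.03648·18) = 80.380 mg/L
Dose 3 (390 mg at t=18 h): 390·exp(−0.03648·9) = 280.848 mg/L
C(27) = 57.883 + 80.380 + 280.848 = 419.111 mg/L

419.111 mg/L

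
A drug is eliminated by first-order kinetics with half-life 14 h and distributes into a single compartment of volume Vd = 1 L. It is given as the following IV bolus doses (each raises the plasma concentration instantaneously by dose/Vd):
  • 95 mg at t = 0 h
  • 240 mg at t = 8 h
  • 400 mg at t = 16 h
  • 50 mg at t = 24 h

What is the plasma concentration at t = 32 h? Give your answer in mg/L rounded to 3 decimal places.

307.416 mg/L

k = ln 2 / 14 = 0.04951 per h
Dose 1 (95 mg at t=0 h): 95·exp(−0.04951·32) = 19.483 mg/L
Dose 2 (240 mg at t=8 h): 240·exp(−0.04951·24) = 73.141 mg/L
Dose 3 (400 mg at t=16 h): 400·exp(−0.04951·16) = 181.145 mg/L
Dose 4 (50 mg at t=24 h): 50·exp(−0.04951·8) = 33.648 mg/L
C(32) = 19.483 + 73.141 + 181.145 + 33.648 = 307.416 mg/L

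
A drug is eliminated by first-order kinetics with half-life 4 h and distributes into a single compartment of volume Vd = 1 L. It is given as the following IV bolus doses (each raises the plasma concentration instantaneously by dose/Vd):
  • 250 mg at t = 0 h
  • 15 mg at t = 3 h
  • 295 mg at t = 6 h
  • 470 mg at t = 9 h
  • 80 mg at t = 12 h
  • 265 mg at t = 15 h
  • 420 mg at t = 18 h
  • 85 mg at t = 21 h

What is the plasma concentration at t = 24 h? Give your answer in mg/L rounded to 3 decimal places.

317.014 mg/L

k = ln 2 / 4 = 0.17329 per h
Dose 1 (250 mg at t=0 h): 250·exp(−0.17329·24) = 3.906 mg/L
Dose 2 (15 mg at t=3 h): 15·exp(−0.17329·21) = 0.394 mg/L
Dose 3 (295 mg at t=6 h): 295·exp(−0.17329·18) = 13.037 mg/L
Dose 4 (470 mg at t=9 h): 470·exp(−0.17329·15) = 34.933 mg/L
Dose 5 (80 mg at t=12 h): 80·exp(−0.17329·12) = 10.000 mg/L
Dose 6 (265 mg at t=15 h): 265·exp(−0.17329·9) = 55.709 mg/L
Dose 7 (420 mg at t=18 h): 420·exp(−0.17329·6) = 148.492 mg/L
Dose 8 (85 mg at t=21 h): 85·exp(−0.17329·3) = 50.541 mg/L
C(24) = 3.906 + 0.394 + 13.037 + 34.933 + 10.000 + 55.709 + 148.492 + 50.541 = 317.014 mg/L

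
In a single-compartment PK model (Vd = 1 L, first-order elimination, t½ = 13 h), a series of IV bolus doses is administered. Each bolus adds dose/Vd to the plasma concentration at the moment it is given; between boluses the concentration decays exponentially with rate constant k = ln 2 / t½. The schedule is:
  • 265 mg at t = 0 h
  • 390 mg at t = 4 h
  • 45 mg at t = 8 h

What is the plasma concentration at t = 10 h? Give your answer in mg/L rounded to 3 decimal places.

k = ln 2 / 13 = 0.05332 per h
Dose 1 (265 mg at t=0 h): 265·exp(−0.05332·10) = 155.484 mg/L
Dose 2 (390 mg at t=4 h): 390·exp(−0.05332·6) = 283.222 mg/L
Dose 3 (45 mg at t=8 h): 45·exp(−0.05332·2) = 40.448 mg/L
C(10) = 155.484 + 283.222 + 40.448 = 479.154 mg/L

479.154 mg/L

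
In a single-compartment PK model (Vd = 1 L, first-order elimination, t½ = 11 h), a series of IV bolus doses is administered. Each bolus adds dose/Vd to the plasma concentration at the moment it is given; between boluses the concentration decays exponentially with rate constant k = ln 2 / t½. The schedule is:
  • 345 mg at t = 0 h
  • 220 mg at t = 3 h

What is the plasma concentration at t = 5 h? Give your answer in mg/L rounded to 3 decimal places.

445.710 mg/L

k = ln 2 / 11 = 0.06301 per h
Dose 1 (345 mg at t=0 h): 345·exp(−0.06301·5) = 251.760 mg/L
Dose 2 (220 mg at t=3 h): 220·exp(−0.06301·2) = 193.950 mg/L
C(5) = 251.760 + 193.950 = 445.710 mg/L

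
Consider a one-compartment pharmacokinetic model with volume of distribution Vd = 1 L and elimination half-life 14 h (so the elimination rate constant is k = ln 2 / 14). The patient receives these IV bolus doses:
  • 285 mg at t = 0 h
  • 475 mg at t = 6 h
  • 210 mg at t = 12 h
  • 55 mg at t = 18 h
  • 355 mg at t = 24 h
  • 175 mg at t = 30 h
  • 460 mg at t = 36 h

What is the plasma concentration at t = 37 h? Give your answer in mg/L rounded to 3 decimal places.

k = ln 2 / 14 = 0.04951 per h
Dose 1 (285 mg at t=0 h): 285·exp(−0.04951·37) = 45.632 mg/L
Dose 2 (475 mg at t=6 h): 475·exp(−0.04951·31) = 102.359 mg/L
Dose 3 (210 mg at t=12 h): 210·exp(−0.04951·25) = 60.907 mg/L
Dose 4 (55 mg at t=18 h): 55·exp(−0.04951·19) = 21.470 mg/L
Dose 5 (355 mg at t=24 h): 355·exp(−0.04951·13) = 186.509 mg/L
Dose 6 (175 mg at t=30 h): 175·exp(−0.04951·7) = 123.744 mg/L
Dose 7 (460 mg at t=36 h): 460·exp(−0.04951·1) = 437.780 mg/L
C(37) = 45.632 + 102.359 + 60.907 + 21.470 + 186.509 + 123.744 + 437.780 = 978.400 mg/L

978.400 mg/L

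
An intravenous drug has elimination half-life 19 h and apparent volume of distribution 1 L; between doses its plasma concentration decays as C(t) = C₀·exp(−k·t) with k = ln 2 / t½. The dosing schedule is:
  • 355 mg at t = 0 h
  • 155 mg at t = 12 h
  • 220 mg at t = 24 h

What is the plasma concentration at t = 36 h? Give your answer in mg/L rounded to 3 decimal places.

302.049 mg/L

k = ln 2 / 19 = 0.03648 per h
Dose 1 (355 mg at t=0 h): 355·exp(−0.03648·36) = 95.468 mg/L
Dose 2 (155 mg at t=12 h): 155·exp(−0.03648·24) = 64.578 mg/L
Dose 3 (220 mg at t=24 h): 220·exp(−0.03648·12) = 142.003 mg/L
C(36) = 95.468 + 64.578 + 142.003 = 302.049 mg/L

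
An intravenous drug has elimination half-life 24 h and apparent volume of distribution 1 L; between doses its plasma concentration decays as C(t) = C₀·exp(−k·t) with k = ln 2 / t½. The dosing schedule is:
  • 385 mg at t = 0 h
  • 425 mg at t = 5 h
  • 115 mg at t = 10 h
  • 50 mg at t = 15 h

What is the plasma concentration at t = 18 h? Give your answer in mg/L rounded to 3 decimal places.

k = ln 2 / 24 = 0.02888 per h
Dose 1 (385 mg at t=0 h): 385·exp(−0.02888·18) = 228.922 mg/L
Dose 2 (425 mg at t=5 h): 425·exp(−0.02888·13) = 291.965 mg/L
Dose 3 (115 mg at t=10 h): 115·exp(−0.02888·8) = 91.276 mg/L
Dose 4 (50 mg at t=15 h): 50·exp(−0.02888·3) = 45.850 mg/L
C(18) = 228.922 + 291.965 + 91.276 + 45.850 = 658.013 mg/L

658.013 mg/L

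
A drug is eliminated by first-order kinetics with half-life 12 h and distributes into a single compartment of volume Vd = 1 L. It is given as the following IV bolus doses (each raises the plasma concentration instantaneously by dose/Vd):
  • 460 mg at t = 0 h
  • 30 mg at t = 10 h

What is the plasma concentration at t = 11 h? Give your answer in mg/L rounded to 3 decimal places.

271.993 mg/L

k = ln 2 / 12 = 0.05776 per h
Dose 1 (460 mg at t=0 h): 460·exp(−0.05776·11) = 243.677 mg/L
Dose 2 (30 mg at t=10 h): 30·exp(−0.05776·1) = 28.316 mg/L
C(11) = 243.677 + 28.316 = 271.993 mg/L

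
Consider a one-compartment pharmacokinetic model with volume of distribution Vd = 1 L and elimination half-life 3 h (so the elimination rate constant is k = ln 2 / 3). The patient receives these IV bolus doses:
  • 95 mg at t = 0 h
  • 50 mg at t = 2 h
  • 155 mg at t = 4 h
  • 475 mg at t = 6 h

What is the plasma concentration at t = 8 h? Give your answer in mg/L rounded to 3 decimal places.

388.205 mg/L

k = ln 2 / 3 = 0.23105 per h
Dose 1 (95 mg at t=0 h): 95·exp(−0.23105·8) = 14.962 mg/L
Dose 2 (50 mg at t=2 h): 50·exp(−0.23105·6) = 12.500 mg/L
Dose 3 (155 mg at t=4 h): 155·exp(−0.23105·4) = 61.512 mg/L
Dose 4 (475 mg at t=6 h): 475·exp(−0.23105·2) = 299.231 mg/L
C(8) = 14.962 + 12.500 + 61.512 + 299.231 = 388.205 mg/L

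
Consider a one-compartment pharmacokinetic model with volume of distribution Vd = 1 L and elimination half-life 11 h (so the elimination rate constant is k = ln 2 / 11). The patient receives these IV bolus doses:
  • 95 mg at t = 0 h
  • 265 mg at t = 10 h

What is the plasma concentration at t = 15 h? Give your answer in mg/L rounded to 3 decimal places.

230.298 mg/L

k = ln 2 / 11 = 0.06301 per h
Dose 1 (95 mg at t=0 h): 95·exp(−0.06301·15) = 36.917 mg/L
Dose 2 (265 mg at t=10 h): 265·exp(−0.06301·5) = 193.381 mg/L
C(15) = 36.917 + 193.381 = 230.298 mg/L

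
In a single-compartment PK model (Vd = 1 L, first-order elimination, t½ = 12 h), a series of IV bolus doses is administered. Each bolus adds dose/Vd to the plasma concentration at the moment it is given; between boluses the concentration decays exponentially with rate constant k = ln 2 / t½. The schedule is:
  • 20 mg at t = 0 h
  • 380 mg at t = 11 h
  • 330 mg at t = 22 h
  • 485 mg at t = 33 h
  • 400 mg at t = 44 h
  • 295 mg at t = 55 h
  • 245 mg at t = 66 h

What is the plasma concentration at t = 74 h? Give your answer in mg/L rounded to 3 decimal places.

k = ln 2 / 12 = 0.05776 per h
Dose 1 (20 mg at t=0 h): 20·exp(−0.05776·74) = 0.278 mg/L
Dose 2 (380 mg at t=11 h): 380·exp(−0.05776·63) = 9.986 mg/L
Dose 3 (330 mg at t=22 h): 330·exp(−0.05776·52) = 16.370 mg/L
Dose 4 (485 mg at t=33 h): 485·exp(−0.05776·41) = 45.417 mg/L
Dose 5 (400 mg at t=44 h): 400·exp(−0.05776·30) = 70.711 mg/L
Dose 6 (295 mg at t=55 h): 295·exp(−0.05776·19) = 98.444 mg/L
Dose 7 (245 mg at t=66 h): 245·exp(−0.05776·8) = 154.340 mg/L
C(74) = 0.278 + 9.986 + 16.370 + 45.417 + 70.711 + 98.444 + 154.340 = 395.547 mg/L

395.547 mg/L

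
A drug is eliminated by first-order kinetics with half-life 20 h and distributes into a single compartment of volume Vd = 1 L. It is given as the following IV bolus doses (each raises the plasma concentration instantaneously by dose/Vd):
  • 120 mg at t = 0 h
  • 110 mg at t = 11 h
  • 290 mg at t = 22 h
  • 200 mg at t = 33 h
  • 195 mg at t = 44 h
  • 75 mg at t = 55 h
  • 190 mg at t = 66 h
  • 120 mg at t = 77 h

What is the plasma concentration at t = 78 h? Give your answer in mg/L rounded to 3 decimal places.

k = ln 2 / 20 = 0.03466 per h
Dose 1 (120 mg at t=0 h): 120·exp(−0.03466·78) = 8.038 mg/L
Dose 2 (110 mg at t=11 h): 110·exp(−0.03466·67) = 10.788 mg/L
Dose 3 (290 mg at t=22 h): 290·exp(−0.03466·56) = 41.640 mg/L
Dose 4 (200 mg at t=33 h): 200·exp(−0.03466·45) = 42.045 mg/L
Dose 5 (195 mg at t=44 h): 195·exp(−0.03466·34) = 60.018 mg/L
Dose 6 (75 mg at t=55 h): 75·exp(−0.03466·23) = 33.797 mg/L
Dose 7 (190 mg at t=66 h): 190·exp(−0.03466·12) = 125.353 mg/L
Dose 8 (120 mg at t=77 h): 120·exp(−0.03466·1) = 115.912 mg/L
C(78) = 8.038 + 10.788 + 41.640 + 42.045 + 60.018 + 33.797 + 125.353 + 115.912 = 437.592 mg/L

437.592 mg/L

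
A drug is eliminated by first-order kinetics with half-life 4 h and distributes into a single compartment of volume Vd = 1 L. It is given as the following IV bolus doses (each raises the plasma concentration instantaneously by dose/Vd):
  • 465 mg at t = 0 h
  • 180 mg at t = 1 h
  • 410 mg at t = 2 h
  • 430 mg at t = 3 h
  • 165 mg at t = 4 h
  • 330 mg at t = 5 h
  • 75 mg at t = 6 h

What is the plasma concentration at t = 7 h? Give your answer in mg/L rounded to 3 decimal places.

983.791 mg/L

k = ln 2 / 4 = 0.17329 per h
Dose 1 (465 mg at t=0 h): 465·exp(−0.17329·7) = 138.245 mg/L
Dose 2 (180 mg at t=1 h): 180·exp(−0.17329·6) = 63.640 mg/L
Dose 3 (410 mg at t=2 h): 410·exp(−0.17329·5) = 172.384 mg/L
Dose 4 (430 mg at t=3 h): 430·exp(−0.17329·4) = 215.000 mg/L
Dose 5 (165 mg at t=4 h): 165·exp(−0.17329·3) = 98.110 mg/L
Dose 6 (330 mg at t=5 h): 330·exp(−0.17329·2) = 233.345 mg/L
Dose 7 (75 mg at t=6 h): 75·exp(−0.17329·1) = 63.067 mg/L
C(7) = 138.245 + 63.640 + 172.384 + 215.000 + 98.110 + 233.345 + 63.067 = 983.791 mg/L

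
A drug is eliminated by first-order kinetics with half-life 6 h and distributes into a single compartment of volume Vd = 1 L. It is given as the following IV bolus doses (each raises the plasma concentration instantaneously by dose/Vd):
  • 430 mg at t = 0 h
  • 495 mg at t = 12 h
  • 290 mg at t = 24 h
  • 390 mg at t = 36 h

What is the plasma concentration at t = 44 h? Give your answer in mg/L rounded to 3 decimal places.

198.487 mg/L

k = ln 2 / 6 = 0.11552 per h
Dose 1 (430 mg at t=0 h): 430·exp(−0.11552·44) = 2.666 mg/L
Dose 2 (495 mg at t=12 h): 495·exp(−0.11552·32) = 12.278 mg/L
Dose 3 (290 mg at t=24 h): 290·exp(−0.11552·20) = 28.772 mg/L
Dose 4 (390 mg at t=36 h): 390·exp(−0.11552·8) = 154.772 mg/L
C(44) = 2.666 + 12.278 + 28.772 + 154.772 = 198.487 mg/L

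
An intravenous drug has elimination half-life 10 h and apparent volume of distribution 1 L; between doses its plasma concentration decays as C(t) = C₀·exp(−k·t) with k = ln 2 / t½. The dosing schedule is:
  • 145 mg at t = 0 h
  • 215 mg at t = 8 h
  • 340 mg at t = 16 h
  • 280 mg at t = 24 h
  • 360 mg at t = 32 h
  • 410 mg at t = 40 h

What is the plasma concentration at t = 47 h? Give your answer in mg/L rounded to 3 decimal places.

496.156 mg/L

k = ln 2 / 10 = 0.06931 per h
Dose 1 (145 mg at t=0 h): 145·exp(−0.06931·47) = 5.579 mg/L
Dose 2 (215 mg at t=8 h): 215·exp(−0.06931·39) = 14.402 mg/L
Dose 3 (340 mg at t=16 h): 340·exp(−0.06931·31) = 39.654 mg/L
Dose 4 (280 mg at t=24 h): 280·exp(−0.06931·23) = 56.858 mg/L
Dose 5 (360 mg at t=32 h): 360·exp(−0.06931·15) = 127.279 mg/L
Dose 6 (410 mg at t=40 h): 410·exp(−0.06931·7) = 252.385 mg/L
C(47) = 5.579 + 14.402 + 39.654 + 56.858 + 127.279 + 252.385 = 496.156 mg/L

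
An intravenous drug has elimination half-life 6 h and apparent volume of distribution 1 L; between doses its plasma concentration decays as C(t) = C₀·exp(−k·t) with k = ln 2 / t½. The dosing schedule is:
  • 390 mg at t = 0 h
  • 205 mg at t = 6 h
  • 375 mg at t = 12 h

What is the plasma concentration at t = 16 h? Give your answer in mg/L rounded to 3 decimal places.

362.227 mg/L

k = ln 2 / 6 = 0.11552 per h
Dose 1 (390 mg at t=0 h): 390·exp(−0.11552·16) = 61.421 mg/L
Dose 2 (205 mg at t=6 h): 205·exp(−0.11552·10) = 64.571 mg/L
Dose 3 (375 mg at t=12 h): 375·exp(−0.11552·4) = 236.235 mg/L
C(16) = 61.421 + 64.571 + 236.235 = 362.227 mg/L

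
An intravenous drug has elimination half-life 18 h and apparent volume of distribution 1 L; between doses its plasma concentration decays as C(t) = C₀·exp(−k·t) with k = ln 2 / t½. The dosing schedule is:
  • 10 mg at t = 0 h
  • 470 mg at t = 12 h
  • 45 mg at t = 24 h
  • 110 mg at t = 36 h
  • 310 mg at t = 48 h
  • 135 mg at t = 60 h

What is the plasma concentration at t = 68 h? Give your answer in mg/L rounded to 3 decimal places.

338.189 mg/L

k = ln 2 / 18 = 0.03851 per h
Dose 1 (10 mg at t=0 h): 10·exp(−0.03851·68) = 0.729 mg/L
Dose 2 (470 mg at t=12 h): 470·exp(−0.03851·56) = 54.395 mg/L
Dose 3 (45 mg at t=24 h): 45·exp(−0.03851·44) = 8.267 mg/L
Dose 4 (110 mg at t=36 h): 110·exp(−0.03851·32) = 32.080 mg/L
Dose 5 (310 mg at t=48 h): 310·exp(−0.03851·20) = 143.511 mg/L
Dose 6 (135 mg at t=60 h): 135·exp(−0.03851·8) = 99.207 mg/L
C(68) = 0.729 + 54.395 + 8.267 + 32.080 + 143.511 + 99.207 = 338.189 mg/L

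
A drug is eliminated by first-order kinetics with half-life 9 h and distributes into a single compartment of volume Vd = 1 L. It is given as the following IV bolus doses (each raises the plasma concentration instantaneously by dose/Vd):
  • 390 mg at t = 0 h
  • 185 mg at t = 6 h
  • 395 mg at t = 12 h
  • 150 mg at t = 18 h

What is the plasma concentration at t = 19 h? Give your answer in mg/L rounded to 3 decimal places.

527.519 mg/L

k = ln 2 / 9 = 0.07702 per h
Dose 1 (390 mg at t=0 h): 390·exp(−0.07702·19) = 90.273 mg/L
Dose 2 (185 mg at t=6 h): 185·exp(−0.07702·13) = 67.975 mg/L
Dose 3 (395 mg at t=12 h): 395·exp(−0.07702·7) = 230.389 mg/L
Dose 4 (150 mg at t=18 h): 150·exp(−0.07702·1) = 138.881 mg/L
C(19) = 90.273 + 67.975 + 230.389 + 138.881 = 527.519 mg/L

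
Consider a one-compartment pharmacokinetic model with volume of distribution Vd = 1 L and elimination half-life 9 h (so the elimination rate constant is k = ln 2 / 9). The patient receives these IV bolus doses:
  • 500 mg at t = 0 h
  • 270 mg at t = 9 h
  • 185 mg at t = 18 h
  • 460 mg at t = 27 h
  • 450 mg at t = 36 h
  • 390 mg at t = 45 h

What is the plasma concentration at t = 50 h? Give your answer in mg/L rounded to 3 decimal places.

k = ln 2 / 9 = 0.07702 per h
Dose 1 (500 mg at t=0 h): 500·exp(−0.07702·50) = 10.631 mg/L
Dose 2 (270 mg at t=9 h): 270·exp(−0.07702·41) = 11.482 mg/L
Dose 3 (185 mg at t=18 h): 185·exp(−0.07702·32) = 15.734 mg/L
Dose 4 (460 mg at t=27 h): 460·exp(−0.07702·23) = 78.245 mg/L
Dose 5 (450 mg at t=36 h): 450·exp(−0.07702·14) = 153.089 mg/L
Dose 6 (390 mg at t=45 h): 390·exp(−0.07702·5) = 265.354 mg/L
C(50) = 10.631 + 11.482 + 15.734 + 78.245 + 153.089 + 265.354 = 534.535 mg/L

534.535 mg/L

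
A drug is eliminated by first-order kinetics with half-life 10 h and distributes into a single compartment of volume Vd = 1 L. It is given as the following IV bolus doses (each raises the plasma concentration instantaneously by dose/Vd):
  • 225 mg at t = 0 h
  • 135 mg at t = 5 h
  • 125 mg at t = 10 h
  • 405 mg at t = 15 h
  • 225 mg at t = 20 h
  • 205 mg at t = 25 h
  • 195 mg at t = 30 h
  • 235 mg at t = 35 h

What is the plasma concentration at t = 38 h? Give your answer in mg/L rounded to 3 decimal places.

k = ln 2 / 10 = 0.06931 per h
Dose 1 (225 mg at t=0 h): 225·exp(−0.06931·38) = 16.154 mg/L
Dose 2 (135 mg at t=5 h): 135·exp(−0.06931·33) = 13.707 mg/L
Dose 3 (125 mg at t=10 h): 125·exp(−0.06931·28) = 17.948 mg/L
Dose 4 (405 mg at t=15 h): 405·exp(−0.06931·23) = 82.241 mg/L
Dose 5 (225 mg at t=20 h): 225·exp(−0.06931·18) = 64.614 mg/L
Dose 6 (205 mg at t=25 h): 205·exp(−0.06931·13) = 83.256 mg/L
Dose 7 (195 mg at t=30 h): 195·exp(−0.06931·8) = 111.998 mg/L
Dose 8 (235 mg at t=35 h): 235·exp(−0.06931·3) = 190.879 mg/L
C(38) = 16.154 + 13.707 + 17.948 + 82.241 + 64.614 + 83.256 + 111.998 + 190.879 = 580.797 mg/L

580.797 mg/L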